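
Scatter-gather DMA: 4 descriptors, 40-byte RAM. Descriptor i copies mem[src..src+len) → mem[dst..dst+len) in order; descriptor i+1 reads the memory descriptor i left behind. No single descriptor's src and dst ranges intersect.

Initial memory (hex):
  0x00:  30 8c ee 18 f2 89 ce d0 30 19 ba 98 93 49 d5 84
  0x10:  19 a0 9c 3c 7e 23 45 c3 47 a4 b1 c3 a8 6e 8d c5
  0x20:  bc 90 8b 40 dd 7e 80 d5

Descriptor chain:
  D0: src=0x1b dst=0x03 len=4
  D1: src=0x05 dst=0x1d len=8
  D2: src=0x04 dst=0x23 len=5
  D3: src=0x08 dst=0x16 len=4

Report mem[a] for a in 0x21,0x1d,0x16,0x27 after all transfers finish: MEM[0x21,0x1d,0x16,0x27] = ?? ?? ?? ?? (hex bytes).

MEM[0x21,0x1d,0x16,0x27] = 19 6e 30 30

  after D0: wrote 4B at 0x03 = c3a86e8d
  after D1: wrote 8B at 0x1d = 6e8dd03019ba9893
  after D2: wrote 5B at 0x23 = a86e8dd030
  after D3: wrote 4B at 0x16 = 3019ba98
query mem[0x21]=0x19, mem[0x1d]=0x6e, mem[0x16]=0x30, mem[0x27]=0x30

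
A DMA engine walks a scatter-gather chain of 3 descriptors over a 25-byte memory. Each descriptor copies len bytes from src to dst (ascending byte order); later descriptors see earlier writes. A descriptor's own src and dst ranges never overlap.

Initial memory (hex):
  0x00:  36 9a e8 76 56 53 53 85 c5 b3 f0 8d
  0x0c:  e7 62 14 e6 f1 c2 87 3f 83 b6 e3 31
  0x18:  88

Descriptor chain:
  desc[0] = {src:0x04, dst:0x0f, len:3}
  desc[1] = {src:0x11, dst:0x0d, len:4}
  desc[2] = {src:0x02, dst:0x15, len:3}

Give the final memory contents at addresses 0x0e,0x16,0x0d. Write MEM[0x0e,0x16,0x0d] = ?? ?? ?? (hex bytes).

D0: mem[0x0f..0x11] <- [56 53 53]
D1: mem[0x0d..0x10] <- [53 87 3f 83]
D2: mem[0x15..0x17] <- [e8 76 56]
query mem[0x0e]=0x87, mem[0x16]=0x76, mem[0x0d]=0x53

MEM[0x0e,0x16,0x0d] = 87 76 53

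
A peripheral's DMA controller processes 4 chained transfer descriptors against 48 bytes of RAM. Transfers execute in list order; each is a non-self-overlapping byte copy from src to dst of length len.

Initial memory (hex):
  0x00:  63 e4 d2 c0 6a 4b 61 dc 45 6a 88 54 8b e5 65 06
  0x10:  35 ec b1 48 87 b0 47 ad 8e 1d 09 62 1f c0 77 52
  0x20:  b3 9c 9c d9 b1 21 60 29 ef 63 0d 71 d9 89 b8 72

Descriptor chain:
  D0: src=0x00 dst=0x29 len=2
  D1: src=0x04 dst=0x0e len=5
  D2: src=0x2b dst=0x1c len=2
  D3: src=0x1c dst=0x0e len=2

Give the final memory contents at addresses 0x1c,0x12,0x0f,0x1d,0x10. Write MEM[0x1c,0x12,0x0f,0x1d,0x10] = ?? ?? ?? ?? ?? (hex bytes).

MEM[0x1c,0x12,0x0f,0x1d,0x10] = 71 45 d9 d9 61

[0] 0x00->0x29 len=2 : 63 e4
[1] 0x04->0x0e len=5 : 6a 4b 61 dc 45
[2] 0x2b->0x1c len=2 : 71 d9
[3] 0x1c->0x0e len=2 : 71 d9
query mem[0x1c]=0x71, mem[0x12]=0x45, mem[0x0f]=0xd9, mem[0x1d]=0xd9, mem[0x10]=0x61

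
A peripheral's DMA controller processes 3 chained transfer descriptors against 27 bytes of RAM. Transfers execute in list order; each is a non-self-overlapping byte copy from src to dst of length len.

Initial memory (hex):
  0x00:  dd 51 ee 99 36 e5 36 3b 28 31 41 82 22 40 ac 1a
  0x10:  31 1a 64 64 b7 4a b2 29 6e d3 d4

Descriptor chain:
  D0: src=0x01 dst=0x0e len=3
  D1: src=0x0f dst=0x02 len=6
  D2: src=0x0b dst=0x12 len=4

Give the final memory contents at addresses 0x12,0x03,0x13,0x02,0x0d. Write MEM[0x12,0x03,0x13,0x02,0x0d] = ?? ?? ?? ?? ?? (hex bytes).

MEM[0x12,0x03,0x13,0x02,0x0d] = 82 99 22 ee 40

D0: mem[0x0e..0x10] <- [51 ee 99]
D1: mem[0x02..0x07] <- [ee 99 1a 64 64 b7]
D2: mem[0x12..0x15] <- [82 22 40 51]
query mem[0x12]=0x82, mem[0x03]=0x99, mem[0x13]=0x22, mem[0x02]=0xee, mem[0x0d]=0x40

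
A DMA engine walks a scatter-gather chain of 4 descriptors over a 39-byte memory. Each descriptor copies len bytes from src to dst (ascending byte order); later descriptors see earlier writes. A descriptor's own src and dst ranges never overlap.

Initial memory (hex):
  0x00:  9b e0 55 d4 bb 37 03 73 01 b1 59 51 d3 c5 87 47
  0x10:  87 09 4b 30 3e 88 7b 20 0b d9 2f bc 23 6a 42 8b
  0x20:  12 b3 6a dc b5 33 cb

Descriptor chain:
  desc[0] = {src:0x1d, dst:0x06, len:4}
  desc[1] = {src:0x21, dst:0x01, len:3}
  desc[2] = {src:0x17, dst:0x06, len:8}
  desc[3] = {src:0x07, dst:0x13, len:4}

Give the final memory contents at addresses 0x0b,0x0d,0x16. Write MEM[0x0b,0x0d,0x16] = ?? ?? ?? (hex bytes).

#0 dst[0x06+4] := {0x6a,0x42,0x8b,0x12}
#1 dst[0x01+3] := {0xb3,0x6a,0xdc}
#2 dst[0x06+8] := {0x20,0x0b,0xd9,0x2f,0xbc,0x23,0x6a,0x42}
#3 dst[0x13+4] := {0x0b,0xd9,0x2f,0xbc}
query mem[0x0b]=0x23, mem[0x0d]=0x42, mem[0x16]=0xbc

MEM[0x0b,0x0d,0x16] = 23 42 bc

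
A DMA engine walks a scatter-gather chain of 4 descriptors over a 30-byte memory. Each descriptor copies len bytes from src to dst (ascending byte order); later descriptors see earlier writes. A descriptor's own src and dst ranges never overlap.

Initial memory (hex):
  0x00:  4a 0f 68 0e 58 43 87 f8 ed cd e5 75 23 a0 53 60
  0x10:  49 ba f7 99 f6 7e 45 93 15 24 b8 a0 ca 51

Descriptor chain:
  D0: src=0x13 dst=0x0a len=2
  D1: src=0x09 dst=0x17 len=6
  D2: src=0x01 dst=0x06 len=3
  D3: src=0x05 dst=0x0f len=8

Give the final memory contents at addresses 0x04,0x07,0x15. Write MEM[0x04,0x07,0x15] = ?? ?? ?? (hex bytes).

MEM[0x04,0x07,0x15] = 58 68 f6

#0 dst[0x0a+2] := {0x99,0xf6}
#1 dst[0x17+6] := {0xcd,0x99,0xf6,0x23,0xa0,0x53}
#2 dst[0x06+3] := {0x0f,0x68,0x0e}
#3 dst[0x0f+8] := {0x43,0x0f,0x68,0x0e,0xcd,0x99,0xf6,0x23}
query mem[0x04]=0x58, mem[0x07]=0x68, mem[0x15]=0xf6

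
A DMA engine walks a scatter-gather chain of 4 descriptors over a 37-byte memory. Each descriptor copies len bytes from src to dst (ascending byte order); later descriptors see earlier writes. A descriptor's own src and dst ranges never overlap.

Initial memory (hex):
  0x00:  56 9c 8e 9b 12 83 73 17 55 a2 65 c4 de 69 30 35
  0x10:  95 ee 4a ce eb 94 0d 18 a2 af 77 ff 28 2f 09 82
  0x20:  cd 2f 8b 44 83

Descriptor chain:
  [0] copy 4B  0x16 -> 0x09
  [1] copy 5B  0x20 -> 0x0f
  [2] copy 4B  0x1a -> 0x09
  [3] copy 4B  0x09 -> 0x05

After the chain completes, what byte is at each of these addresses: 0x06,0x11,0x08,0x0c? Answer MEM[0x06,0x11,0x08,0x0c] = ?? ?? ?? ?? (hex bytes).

#0 dst[0x09+4] := {0x0d,0x18,0xa2,0xaf}
#1 dst[0x0f+5] := {0xcd,0x2f,0x8b,0x44,0x83}
#2 dst[0x09+4] := {0x77,0xff,0x28,0x2f}
#3 dst[0x05+4] := {0x77,0xff,0x28,0x2f}
query mem[0x06]=0xff, mem[0x11]=0x8b, mem[0x08]=0x2f, mem[0x0c]=0x2f

MEM[0x06,0x11,0x08,0x0c] = ff 8b 2f 2f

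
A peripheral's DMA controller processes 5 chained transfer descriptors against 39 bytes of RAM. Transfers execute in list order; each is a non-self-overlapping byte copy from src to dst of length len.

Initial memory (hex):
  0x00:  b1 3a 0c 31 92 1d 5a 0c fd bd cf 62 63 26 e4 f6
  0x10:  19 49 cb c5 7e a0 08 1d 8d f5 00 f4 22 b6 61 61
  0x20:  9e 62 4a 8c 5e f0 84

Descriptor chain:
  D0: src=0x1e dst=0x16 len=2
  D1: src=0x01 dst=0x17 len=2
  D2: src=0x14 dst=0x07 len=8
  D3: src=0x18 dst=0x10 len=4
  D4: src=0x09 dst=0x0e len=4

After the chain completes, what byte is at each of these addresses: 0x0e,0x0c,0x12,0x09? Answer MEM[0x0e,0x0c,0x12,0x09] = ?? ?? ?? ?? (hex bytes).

#0 dst[0x16+2] := {0x61,0x61}
#1 dst[0x17+2] := {0x3a,0x0c}
#2 dst[0x07+8] := {0x7e,0xa0,0x61,0x3a,0x0c,0xf5,0x00,0xf4}
#3 dst[0x10+4] := {0x0c,0xf5,0x00,0xf4}
#4 dst[0x0e+4] := {0x61,0x3a,0x0c,0xf5}
query mem[0x0e]=0x61, mem[0x0c]=0xf5, mem[0x12]=0x00, mem[0x09]=0x61

MEM[0x0e,0x0c,0x12,0x09] = 61 f5 00 61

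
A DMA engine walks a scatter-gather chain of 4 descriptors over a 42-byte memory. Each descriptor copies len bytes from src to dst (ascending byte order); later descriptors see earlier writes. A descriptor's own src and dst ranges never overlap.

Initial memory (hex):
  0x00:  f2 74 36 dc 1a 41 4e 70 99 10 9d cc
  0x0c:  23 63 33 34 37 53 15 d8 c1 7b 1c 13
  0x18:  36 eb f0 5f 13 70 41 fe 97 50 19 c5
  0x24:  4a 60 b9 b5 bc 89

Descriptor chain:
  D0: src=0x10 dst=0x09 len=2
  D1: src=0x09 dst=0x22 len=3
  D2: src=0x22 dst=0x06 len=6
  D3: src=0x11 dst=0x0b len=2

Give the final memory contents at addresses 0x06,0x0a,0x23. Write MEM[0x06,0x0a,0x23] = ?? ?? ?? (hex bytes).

MEM[0x06,0x0a,0x23] = 37 b9 53

[0] 0x10->0x09 len=2 : 37 53
[1] 0x09->0x22 len=3 : 37 53 cc
[2] 0x22->0x06 len=6 : 37 53 cc 60 b9 b5
[3] 0x11->0x0b len=2 : 53 15
query mem[0x06]=0x37, mem[0x0a]=0xb9, mem[0x23]=0x53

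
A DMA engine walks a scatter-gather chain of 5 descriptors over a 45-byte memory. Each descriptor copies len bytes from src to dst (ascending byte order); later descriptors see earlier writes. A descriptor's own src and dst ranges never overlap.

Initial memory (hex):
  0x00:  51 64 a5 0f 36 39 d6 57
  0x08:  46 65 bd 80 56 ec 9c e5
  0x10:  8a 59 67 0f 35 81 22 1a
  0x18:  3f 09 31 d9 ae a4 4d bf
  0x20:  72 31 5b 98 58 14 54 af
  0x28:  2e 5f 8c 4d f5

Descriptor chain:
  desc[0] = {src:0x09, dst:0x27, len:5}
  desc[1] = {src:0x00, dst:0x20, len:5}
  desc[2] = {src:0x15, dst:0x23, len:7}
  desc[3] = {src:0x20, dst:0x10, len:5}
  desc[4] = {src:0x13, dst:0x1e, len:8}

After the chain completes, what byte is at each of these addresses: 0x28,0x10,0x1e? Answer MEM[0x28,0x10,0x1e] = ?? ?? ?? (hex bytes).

#0 dst[0x27+5] := {0x65,0xbd,0x80,0x56,0xec}
#1 dst[0x20+5] := {0x51,0x64,0xa5,0x0f,0x36}
#2 dst[0x23+7] := {0x81,0x22,0x1a,0x3f,0x09,0x31,0xd9}
#3 dst[0x10+5] := {0x51,0x64,0xa5,0x81,0x22}
#4 dst[0x1e+8] := {0x81,0x22,0x81,0x22,0x1a,0x3f,0x09,0x31}
query mem[0x28]=0x31, mem[0x10]=0x51, mem[0x1e]=0x81

MEM[0x28,0x10,0x1e] = 31 51 81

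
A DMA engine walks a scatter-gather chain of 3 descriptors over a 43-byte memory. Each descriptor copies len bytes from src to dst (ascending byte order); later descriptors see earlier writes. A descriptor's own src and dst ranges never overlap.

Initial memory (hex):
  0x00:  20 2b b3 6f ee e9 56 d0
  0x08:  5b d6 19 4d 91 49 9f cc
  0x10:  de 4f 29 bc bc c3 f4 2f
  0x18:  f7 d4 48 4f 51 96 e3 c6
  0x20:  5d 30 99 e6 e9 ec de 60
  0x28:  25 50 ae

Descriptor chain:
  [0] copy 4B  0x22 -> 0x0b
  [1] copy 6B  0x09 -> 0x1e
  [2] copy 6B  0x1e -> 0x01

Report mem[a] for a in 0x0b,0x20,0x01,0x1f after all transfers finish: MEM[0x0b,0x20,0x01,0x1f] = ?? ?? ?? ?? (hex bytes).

D0: mem[0x0b..0x0e] <- [99 e6 e9 ec]
D1: mem[0x1e..0x23] <- [d6 19 99 e6 e9 ec]
D2: mem[0x01..0x06] <- [d6 19 99 e6 e9 ec]
query mem[0x0b]=0x99, mem[0x20]=0x99, mem[0x01]=0xd6, mem[0x1f]=0x19

MEM[0x0b,0x20,0x01,0x1f] = 99 99 d6 19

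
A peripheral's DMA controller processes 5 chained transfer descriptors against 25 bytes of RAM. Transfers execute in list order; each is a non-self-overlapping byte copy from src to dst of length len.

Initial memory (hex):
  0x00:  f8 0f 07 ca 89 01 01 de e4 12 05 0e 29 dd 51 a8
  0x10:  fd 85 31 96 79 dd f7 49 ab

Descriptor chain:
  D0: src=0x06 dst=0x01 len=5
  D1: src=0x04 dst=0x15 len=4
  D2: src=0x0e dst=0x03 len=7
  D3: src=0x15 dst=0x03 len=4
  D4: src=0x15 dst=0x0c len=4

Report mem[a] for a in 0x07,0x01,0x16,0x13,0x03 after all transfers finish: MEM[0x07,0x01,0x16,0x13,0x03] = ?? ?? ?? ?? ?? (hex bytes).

MEM[0x07,0x01,0x16,0x13,0x03] = 31 01 05 96 12

[0] 0x06->0x01 len=5 : 01 de e4 12 05
[1] 0x04->0x15 len=4 : 12 05 01 de
[2] 0x0e->0x03 len=7 : 51 a8 fd 85 31 96 79
[3] 0x15->0x03 len=4 : 12 05 01 de
[4] 0x15->0x0c len=4 : 12 05 01 de
query mem[0x07]=0x31, mem[0x01]=0x01, mem[0x16]=0x05, mem[0x13]=0x96, mem[0x03]=0x12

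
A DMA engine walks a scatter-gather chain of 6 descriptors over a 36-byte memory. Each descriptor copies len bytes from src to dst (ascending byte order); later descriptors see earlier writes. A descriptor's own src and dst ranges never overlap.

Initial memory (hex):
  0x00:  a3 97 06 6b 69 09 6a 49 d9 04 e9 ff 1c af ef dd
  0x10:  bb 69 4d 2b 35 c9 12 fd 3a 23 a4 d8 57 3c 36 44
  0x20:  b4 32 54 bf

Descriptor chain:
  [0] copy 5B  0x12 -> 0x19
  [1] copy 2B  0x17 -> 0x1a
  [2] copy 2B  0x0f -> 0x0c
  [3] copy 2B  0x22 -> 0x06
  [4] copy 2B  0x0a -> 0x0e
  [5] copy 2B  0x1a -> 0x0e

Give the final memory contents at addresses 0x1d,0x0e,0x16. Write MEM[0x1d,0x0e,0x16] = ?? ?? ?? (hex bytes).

MEM[0x1d,0x0e,0x16] = 12 fd 12

  after D0: wrote 5B at 0x19 = 4d2b35c912
  after D1: wrote 2B at 0x1a = fd3a
  after D2: wrote 2B at 0x0c = ddbb
  after D3: wrote 2B at 0x06 = 54bf
  after D4: wrote 2B at 0x0e = e9ff
  after D5: wrote 2B at 0x0e = fd3a
query mem[0x1d]=0x12, mem[0x0e]=0xfd, mem[0x16]=0x12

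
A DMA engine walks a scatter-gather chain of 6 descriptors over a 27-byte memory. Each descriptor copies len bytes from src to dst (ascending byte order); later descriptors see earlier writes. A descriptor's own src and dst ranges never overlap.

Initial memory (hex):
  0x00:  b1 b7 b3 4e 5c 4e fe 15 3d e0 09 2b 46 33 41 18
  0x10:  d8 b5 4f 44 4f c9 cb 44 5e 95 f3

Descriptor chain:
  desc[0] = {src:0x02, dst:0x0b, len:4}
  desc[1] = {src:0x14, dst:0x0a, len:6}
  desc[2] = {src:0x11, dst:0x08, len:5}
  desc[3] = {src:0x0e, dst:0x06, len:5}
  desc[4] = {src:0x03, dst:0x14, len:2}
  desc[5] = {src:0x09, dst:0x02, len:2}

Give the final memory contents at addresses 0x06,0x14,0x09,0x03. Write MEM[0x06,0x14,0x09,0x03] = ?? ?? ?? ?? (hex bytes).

  after D0: wrote 4B at 0x0b = b34e5c4e
  after D1: wrote 6B at 0x0a = 4fc9cb445e95
  after D2: wrote 5B at 0x08 = b54f444fc9
  after D3: wrote 5B at 0x06 = 5e95d8b54f
  after D4: wrote 2B at 0x14 = 4e5c
  after D5: wrote 2B at 0x02 = b54f
query mem[0x06]=0x5e, mem[0x14]=0x4e, mem[0x09]=0xb5, mem[0x03]=0x4f

MEM[0x06,0x14,0x09,0x03] = 5e 4e b5 4f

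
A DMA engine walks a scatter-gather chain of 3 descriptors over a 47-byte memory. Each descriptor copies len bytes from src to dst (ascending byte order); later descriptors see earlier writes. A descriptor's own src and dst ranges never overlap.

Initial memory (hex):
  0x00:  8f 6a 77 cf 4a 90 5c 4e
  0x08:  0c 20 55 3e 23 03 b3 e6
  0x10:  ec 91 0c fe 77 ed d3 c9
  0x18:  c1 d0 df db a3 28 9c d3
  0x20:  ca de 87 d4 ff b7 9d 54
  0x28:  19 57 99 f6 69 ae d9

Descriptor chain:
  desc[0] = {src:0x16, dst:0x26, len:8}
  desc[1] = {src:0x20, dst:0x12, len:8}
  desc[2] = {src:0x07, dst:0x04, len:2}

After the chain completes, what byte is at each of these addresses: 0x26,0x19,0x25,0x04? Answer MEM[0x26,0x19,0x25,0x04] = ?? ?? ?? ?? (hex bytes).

  after D0: wrote 8B at 0x26 = d3c9c1d0dfdba328
  after D1: wrote 8B at 0x12 = cade87d4ffb7d3c9
  after D2: wrote 2B at 0x04 = 4e0c
query mem[0x26]=0xd3, mem[0x19]=0xc9, mem[0x25]=0xb7, mem[0x04]=0x4e

MEM[0x26,0x19,0x25,0x04] = d3 c9 b7 4e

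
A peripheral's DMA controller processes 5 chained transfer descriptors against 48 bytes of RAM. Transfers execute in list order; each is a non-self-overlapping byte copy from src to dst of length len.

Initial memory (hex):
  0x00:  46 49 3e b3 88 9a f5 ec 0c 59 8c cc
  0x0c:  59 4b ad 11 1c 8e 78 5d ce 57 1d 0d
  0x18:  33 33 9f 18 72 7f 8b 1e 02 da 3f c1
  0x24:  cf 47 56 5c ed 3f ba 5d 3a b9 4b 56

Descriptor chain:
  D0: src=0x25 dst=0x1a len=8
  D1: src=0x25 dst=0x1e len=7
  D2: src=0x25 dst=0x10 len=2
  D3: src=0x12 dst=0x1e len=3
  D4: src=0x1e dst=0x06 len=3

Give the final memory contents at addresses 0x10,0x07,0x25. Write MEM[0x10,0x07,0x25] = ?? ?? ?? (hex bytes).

  after D0: wrote 8B at 0x1a = 47565ced3fba5d3a
  after D1: wrote 7B at 0x1e = 47565ced3fba5d
  after D2: wrote 2B at 0x10 = 4756
  after D3: wrote 3B at 0x1e = 785dce
  after D4: wrote 3B at 0x06 = 785dce
query mem[0x10]=0x47, mem[0x07]=0x5d, mem[0x25]=0x47

MEM[0x10,0x07,0x25] = 47 5d 47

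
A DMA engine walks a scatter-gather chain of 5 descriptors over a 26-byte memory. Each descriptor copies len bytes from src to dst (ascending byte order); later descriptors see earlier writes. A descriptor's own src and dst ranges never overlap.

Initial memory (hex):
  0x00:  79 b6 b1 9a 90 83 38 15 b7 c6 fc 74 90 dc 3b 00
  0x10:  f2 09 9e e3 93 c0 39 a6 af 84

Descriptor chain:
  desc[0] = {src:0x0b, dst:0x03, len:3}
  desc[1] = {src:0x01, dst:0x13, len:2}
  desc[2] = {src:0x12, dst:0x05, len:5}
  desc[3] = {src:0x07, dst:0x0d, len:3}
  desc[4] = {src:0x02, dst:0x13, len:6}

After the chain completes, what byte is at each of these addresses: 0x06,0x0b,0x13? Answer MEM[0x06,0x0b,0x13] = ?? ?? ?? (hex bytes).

MEM[0x06,0x0b,0x13] = b6 74 b1

D0: mem[0x03..0x05] <- [74 90 dc]
D1: mem[0x13..0x14] <- [b6 b1]
D2: mem[0x05..0x09] <- [9e b6 b1 c0 39]
D3: mem[0x0d..0x0f] <- [b1 c0 39]
D4: mem[0x13..0x18] <- [b1 74 90 9e b6 b1]
query mem[0x06]=0xb6, mem[0x0b]=0x74, mem[0x13]=0xb1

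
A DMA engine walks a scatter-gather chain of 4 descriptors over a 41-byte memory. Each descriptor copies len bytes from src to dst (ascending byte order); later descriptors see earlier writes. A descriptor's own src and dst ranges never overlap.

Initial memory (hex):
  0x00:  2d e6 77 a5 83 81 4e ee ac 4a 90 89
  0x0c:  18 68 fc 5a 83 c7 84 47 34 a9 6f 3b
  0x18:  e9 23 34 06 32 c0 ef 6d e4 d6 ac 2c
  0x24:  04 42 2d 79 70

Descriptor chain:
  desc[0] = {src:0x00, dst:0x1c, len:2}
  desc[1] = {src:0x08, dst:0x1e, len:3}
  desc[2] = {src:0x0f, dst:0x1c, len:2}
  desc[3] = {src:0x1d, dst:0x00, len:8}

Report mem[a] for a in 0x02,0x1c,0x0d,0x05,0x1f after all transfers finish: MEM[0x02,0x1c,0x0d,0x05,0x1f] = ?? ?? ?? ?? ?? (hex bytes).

  after D0: wrote 2B at 0x1c = 2de6
  after D1: wrote 3B at 0x1e = ac4a90
  after D2: wrote 2B at 0x1c = 5a83
  after D3: wrote 8B at 0x00 = 83ac4a90d6ac2c04
query mem[0x02]=0x4a, mem[0x1c]=0x5a, mem[0x0d]=0x68, mem[0x05]=0xac, mem[0x1f]=0x4a

MEM[0x02,0x1c,0x0d,0x05,0x1f] = 4a 5a 68 ac 4a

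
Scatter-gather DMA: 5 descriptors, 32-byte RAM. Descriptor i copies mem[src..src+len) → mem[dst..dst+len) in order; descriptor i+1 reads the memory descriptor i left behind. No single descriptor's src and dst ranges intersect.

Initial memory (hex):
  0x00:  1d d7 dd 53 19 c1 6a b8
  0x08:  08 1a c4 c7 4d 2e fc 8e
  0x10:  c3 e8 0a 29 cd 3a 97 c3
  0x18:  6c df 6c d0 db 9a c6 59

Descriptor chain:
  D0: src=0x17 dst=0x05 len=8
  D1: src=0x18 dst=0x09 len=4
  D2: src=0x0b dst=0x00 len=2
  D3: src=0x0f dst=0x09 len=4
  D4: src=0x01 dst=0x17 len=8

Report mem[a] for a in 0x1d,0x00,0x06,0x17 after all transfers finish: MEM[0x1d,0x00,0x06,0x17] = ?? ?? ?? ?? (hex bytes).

MEM[0x1d,0x00,0x06,0x17] = df 6c 6c d0

D0: mem[0x05..0x0c] <- [c3 6c df 6c d0 db 9a c6]
D1: mem[0x09..0x0c] <- [6c df 6c d0]
D2: mem[0x00..0x01] <- [6c d0]
D3: mem[0x09..0x0c] <- [8e c3 e8 0a]
D4: mem[0x17..0x1e] <- [d0 dd 53 19 c3 6c df 6c]
query mem[0x1d]=0xdf, mem[0x00]=0x6c, mem[0x06]=0x6c, mem[0x17]=0xd0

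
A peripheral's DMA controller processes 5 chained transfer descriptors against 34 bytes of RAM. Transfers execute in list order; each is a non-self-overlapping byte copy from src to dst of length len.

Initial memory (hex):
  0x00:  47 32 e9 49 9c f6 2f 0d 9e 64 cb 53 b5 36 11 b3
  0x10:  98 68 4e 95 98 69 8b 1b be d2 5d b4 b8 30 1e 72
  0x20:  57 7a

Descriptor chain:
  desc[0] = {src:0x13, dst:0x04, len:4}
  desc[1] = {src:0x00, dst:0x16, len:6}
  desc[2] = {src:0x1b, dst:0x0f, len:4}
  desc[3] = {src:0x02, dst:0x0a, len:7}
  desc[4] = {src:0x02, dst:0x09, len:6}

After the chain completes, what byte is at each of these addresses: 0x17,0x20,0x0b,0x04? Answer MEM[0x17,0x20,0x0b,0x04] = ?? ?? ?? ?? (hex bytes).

#0 dst[0x04+4] := {0x95,0x98,0x69,0x8b}
#1 dst[0x16+6] := {0x47,0x32,0xe9,0x49,0x95,0x98}
#2 dst[0x0f+4] := {0x98,0xb8,0x30,0x1e}
#3 dst[0x0a+7] := {0xe9,0x49,0x95,0x98,0x69,0x8b,0x9e}
#4 dst[0x09+6] := {0xe9,0x49,0x95,0x98,0x69,0x8b}
query mem[0x17]=0x32, mem[0x20]=0x57, mem[0x0b]=0x95, mem[0x04]=0x95

MEM[0x17,0x20,0x0b,0x04] = 32 57 95 95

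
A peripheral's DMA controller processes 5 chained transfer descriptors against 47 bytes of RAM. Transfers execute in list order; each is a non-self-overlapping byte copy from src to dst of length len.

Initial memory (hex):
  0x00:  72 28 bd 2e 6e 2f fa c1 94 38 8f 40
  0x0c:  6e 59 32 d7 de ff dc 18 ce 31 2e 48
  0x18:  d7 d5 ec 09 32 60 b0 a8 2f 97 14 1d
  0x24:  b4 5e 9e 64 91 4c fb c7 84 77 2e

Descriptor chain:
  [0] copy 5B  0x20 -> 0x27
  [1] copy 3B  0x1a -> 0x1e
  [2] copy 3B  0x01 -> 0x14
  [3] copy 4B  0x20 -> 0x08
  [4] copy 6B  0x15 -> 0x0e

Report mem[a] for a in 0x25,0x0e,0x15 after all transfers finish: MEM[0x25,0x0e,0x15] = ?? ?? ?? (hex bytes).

MEM[0x25,0x0e,0x15] = 5e bd bd

[0] 0x20->0x27 len=5 : 2f 97 14 1d b4
[1] 0x1a->0x1e len=3 : ec 09 32
[2] 0x01->0x14 len=3 : 28 bd 2e
[3] 0x20->0x08 len=4 : 32 97 14 1d
[4] 0x15->0x0e len=6 : bd 2e 48 d7 d5 ec
query mem[0x25]=0x5e, mem[0x0e]=0xbd, mem[0x15]=0xbd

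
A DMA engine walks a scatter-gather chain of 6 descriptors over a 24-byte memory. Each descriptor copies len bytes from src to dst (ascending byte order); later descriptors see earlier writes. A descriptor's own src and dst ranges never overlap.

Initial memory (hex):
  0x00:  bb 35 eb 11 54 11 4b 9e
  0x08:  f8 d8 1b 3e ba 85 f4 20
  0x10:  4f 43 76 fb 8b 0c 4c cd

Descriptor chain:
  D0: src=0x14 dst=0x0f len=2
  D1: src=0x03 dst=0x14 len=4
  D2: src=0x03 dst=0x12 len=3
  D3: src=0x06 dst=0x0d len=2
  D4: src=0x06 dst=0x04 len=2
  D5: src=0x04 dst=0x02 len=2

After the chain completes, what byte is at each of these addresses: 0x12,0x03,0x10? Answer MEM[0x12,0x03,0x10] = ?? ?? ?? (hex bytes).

#0 dst[0x0f+2] := {0x8b,0x0c}
#1 dst[0x14+4] := {0x11,0x54,0x11,0x4b}
#2 dst[0x12+3] := {0x11,0x54,0x11}
#3 dst[0x0d+2] := {0x4b,0x9e}
#4 dst[0x04+2] := {0x4b,0x9e}
#5 dst[0x02+2] := {0x4b,0x9e}
query mem[0x12]=0x11, mem[0x03]=0x9e, mem[0x10]=0x0c

MEM[0x12,0x03,0x10] = 11 9e 0c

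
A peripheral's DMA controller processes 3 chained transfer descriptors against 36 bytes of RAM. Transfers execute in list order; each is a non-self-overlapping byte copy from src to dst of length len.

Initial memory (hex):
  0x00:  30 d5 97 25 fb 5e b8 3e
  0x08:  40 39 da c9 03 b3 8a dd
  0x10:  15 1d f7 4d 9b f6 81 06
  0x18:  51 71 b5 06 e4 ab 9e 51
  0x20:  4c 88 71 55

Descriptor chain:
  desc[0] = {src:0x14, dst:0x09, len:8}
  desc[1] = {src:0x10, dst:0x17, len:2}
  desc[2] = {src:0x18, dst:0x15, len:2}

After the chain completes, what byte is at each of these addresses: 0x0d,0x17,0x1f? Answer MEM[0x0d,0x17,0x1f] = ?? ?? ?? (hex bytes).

  after D0: wrote 8B at 0x09 = 9bf681065171b506
  after D1: wrote 2B at 0x17 = 061d
  after D2: wrote 2B at 0x15 = 1d71
query mem[0x0d]=0x51, mem[0x17]=0x06, mem[0x1f]=0x51

MEM[0x0d,0x17,0x1f] = 51 06 51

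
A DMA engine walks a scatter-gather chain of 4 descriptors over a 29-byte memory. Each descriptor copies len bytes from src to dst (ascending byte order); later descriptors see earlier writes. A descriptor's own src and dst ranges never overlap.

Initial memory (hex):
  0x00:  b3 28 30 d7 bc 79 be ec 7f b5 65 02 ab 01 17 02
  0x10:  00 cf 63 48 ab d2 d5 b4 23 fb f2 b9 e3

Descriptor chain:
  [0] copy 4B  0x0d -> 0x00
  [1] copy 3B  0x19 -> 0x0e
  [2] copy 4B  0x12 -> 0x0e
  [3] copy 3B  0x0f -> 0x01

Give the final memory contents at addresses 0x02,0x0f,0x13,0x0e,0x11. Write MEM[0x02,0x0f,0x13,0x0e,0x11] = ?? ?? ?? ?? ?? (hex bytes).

MEM[0x02,0x0f,0x13,0x0e,0x11] = ab 48 48 63 d2

D0: mem[0x00..0x03] <- [01 17 02 00]
D1: mem[0x0e..0x10] <- [fb f2 b9]
D2: mem[0x0e..0x11] <- [63 48 ab d2]
D3: mem[0x01..0x03] <- [48 ab d2]
query mem[0x02]=0xab, mem[0x0f]=0x48, mem[0x13]=0x48, mem[0x0e]=0x63, mem[0x11]=0xd2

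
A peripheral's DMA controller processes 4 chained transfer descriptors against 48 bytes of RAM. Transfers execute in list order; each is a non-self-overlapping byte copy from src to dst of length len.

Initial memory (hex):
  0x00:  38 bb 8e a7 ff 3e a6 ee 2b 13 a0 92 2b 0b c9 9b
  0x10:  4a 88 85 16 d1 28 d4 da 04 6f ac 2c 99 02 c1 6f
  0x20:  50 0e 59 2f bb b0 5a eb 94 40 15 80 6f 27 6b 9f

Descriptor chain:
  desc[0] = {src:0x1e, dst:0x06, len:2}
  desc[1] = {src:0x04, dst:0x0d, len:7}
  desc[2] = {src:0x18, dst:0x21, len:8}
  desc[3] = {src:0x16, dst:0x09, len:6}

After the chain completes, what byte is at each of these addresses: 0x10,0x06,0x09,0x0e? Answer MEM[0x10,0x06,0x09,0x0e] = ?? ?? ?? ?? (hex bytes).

  after D0: wrote 2B at 0x06 = c16f
  after D1: wrote 7B at 0x0d = ff3ec16f2b13a0
  after D2: wrote 8B at 0x21 = 046fac2c9902c16f
  after D3: wrote 6B at 0x09 = d4da046fac2c
query mem[0x10]=0x6f, mem[0x06]=0xc1, mem[0x09]=0xd4, mem[0x0e]=0x2c

MEM[0x10,0x06,0x09,0x0e] = 6f c1 d4 2c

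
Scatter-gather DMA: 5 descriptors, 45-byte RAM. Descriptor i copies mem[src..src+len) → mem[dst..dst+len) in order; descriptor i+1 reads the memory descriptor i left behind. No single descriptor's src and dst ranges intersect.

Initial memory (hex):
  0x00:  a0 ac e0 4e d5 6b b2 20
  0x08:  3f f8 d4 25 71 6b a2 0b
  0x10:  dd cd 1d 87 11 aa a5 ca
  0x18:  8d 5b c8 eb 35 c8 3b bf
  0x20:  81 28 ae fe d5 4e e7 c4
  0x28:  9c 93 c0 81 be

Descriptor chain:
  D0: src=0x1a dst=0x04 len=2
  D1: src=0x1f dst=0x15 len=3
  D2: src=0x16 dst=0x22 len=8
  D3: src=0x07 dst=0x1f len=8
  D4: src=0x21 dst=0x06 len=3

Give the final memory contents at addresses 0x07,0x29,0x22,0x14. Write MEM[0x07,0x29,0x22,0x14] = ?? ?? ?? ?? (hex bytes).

[0] 0x1a->0x04 len=2 : c8 eb
[1] 0x1f->0x15 len=3 : bf 81 28
[2] 0x16->0x22 len=8 : 81 28 8d 5b c8 eb 35 c8
[3] 0x07->0x1f len=8 : 20 3f f8 d4 25 71 6b a2
[4] 0x21->0x06 len=3 : f8 d4 25
query mem[0x07]=0xd4, mem[0x29]=0xc8, mem[0x22]=0xd4, mem[0x14]=0x11

MEM[0x07,0x29,0x22,0x14] = d4 c8 d4 11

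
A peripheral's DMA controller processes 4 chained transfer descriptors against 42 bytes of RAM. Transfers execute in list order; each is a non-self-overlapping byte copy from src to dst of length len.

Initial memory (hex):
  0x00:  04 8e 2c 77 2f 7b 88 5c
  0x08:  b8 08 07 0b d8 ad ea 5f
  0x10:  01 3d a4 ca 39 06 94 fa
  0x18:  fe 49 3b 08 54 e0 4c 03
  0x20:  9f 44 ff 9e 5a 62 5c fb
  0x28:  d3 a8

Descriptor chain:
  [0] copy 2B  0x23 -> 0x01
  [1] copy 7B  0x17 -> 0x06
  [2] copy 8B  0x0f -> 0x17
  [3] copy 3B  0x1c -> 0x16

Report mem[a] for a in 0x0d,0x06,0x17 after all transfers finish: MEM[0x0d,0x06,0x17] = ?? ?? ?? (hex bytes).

MEM[0x0d,0x06,0x17] = ad fa 06

[0] 0x23->0x01 len=2 : 9e 5a
[1] 0x17->0x06 len=7 : fa fe 49 3b 08 54 e0
[2] 0x0f->0x17 len=8 : 5f 01 3d a4 ca 39 06 94
[3] 0x1c->0x16 len=3 : 39 06 94
query mem[0x0d]=0xad, mem[0x06]=0xfa, mem[0x17]=0x06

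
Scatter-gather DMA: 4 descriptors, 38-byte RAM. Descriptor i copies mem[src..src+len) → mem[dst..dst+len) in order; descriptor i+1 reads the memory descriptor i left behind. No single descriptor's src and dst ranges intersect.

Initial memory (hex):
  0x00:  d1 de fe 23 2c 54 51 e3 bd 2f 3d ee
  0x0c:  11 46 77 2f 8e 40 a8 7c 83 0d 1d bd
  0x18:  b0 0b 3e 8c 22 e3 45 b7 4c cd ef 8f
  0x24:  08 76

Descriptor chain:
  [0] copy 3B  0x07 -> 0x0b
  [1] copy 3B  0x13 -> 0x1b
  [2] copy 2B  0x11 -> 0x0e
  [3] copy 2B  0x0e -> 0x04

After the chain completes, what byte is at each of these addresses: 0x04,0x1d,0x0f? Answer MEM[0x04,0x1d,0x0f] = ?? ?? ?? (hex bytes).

MEM[0x04,0x1d,0x0f] = 40 0d a8

[0] 0x07->0x0b len=3 : e3 bd 2f
[1] 0x13->0x1b len=3 : 7c 83 0d
[2] 0x11->0x0e len=2 : 40 a8
[3] 0x0e->0x04 len=2 : 40 a8
query mem[0x04]=0x40, mem[0x1d]=0x0d, mem[0x0f]=0xa8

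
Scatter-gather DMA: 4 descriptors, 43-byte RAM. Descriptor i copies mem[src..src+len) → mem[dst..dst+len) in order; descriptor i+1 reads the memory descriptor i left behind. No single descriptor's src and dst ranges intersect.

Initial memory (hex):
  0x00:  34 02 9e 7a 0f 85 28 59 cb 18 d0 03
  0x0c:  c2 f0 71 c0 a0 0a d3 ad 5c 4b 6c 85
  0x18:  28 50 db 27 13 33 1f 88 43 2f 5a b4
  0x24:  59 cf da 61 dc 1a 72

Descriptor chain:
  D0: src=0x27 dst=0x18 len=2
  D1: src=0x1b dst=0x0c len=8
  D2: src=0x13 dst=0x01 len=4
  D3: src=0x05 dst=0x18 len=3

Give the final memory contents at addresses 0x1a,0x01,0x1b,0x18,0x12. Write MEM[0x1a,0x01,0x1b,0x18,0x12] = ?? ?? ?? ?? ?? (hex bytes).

[0] 0x27->0x18 len=2 : 61 dc
[1] 0x1b->0x0c len=8 : 27 13 33 1f 88 43 2f 5a
[2] 0x13->0x01 len=4 : 5a 5c 4b 6c
[3] 0x05->0x18 len=3 : 85 28 59
query mem[0x1a]=0x59, mem[0x01]=0x5a, mem[0x1b]=0x27, mem[0x18]=0x85, mem[0x12]=0x2f

MEM[0x1a,0x01,0x1b,0x18,0x12] = 59 5a 27 85 2f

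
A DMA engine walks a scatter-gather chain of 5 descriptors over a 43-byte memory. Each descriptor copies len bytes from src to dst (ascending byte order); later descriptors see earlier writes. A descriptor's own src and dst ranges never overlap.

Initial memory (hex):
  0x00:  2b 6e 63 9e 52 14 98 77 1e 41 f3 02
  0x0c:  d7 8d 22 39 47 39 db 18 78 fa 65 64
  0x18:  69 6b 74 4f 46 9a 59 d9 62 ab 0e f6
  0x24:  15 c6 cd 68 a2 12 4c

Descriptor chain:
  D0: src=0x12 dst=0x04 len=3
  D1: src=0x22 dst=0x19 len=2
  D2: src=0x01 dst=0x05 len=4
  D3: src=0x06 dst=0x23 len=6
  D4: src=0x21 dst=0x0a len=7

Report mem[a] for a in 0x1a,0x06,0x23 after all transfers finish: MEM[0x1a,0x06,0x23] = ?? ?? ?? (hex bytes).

MEM[0x1a,0x06,0x23] = f6 63 63

#0 dst[0x04+3] := {0xdb,0x18,0x78}
#1 dst[0x19+2] := {0x0e,0xf6}
#2 dst[0x05+4] := {0x6e,0x63,0x9e,0xdb}
#3 dst[0x23+6] := {0x63,0x9e,0xdb,0x41,0xf3,0x02}
#4 dst[0x0a+7] := {0xab,0x0e,0x63,0x9e,0xdb,0x41,0xf3}
query mem[0x1a]=0xf6, mem[0x06]=0x63, mem[0x23]=0x63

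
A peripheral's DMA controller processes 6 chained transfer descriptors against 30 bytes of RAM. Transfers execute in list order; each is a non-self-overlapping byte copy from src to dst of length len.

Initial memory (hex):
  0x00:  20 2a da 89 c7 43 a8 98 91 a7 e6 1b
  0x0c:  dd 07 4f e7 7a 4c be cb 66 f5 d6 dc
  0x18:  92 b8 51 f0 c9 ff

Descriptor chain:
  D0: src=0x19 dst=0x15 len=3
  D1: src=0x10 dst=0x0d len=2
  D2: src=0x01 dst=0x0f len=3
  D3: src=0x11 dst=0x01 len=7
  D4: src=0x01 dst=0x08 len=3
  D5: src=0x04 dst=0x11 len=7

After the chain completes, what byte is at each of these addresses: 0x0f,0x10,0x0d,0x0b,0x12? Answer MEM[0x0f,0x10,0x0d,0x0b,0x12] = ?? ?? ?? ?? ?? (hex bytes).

[0] 0x19->0x15 len=3 : b8 51 f0
[1] 0x10->0x0d len=2 : 7a 4c
[2] 0x01->0x0f len=3 : 2a da 89
[3] 0x11->0x01 len=7 : 89 be cb 66 b8 51 f0
[4] 0x01->0x08 len=3 : 89 be cb
[5] 0x04->0x11 len=7 : 66 b8 51 f0 89 be cb
query mem[0x0f]=0x2a, mem[0x10]=0xda, mem[0x0d]=0x7a, mem[0x0b]=0x1b, mem[0x12]=0xb8

MEM[0x0f,0x10,0x0d,0x0b,0x12] = 2a da 7a 1b b8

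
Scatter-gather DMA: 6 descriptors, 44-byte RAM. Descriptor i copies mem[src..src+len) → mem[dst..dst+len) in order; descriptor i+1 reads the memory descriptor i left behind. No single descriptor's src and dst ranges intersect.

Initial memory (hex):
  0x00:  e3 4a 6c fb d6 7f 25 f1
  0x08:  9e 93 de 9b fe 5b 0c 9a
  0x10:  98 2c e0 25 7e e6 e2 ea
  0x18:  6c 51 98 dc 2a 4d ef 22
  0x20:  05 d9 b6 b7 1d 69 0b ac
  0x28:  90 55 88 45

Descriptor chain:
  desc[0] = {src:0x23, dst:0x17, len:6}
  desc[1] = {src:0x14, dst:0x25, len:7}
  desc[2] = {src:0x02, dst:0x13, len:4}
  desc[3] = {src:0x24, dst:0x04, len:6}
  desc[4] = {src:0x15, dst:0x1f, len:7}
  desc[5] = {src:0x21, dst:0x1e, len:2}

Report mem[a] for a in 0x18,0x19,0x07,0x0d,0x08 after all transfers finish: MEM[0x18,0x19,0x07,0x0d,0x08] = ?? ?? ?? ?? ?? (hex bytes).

MEM[0x18,0x19,0x07,0x0d,0x08] = 1d 69 e2 5b b7

  after D0: wrote 6B at 0x17 = b71d690bac90
  after D1: wrote 7B at 0x25 = 7ee6e2b71d690b
  after D2: wrote 4B at 0x13 = 6cfbd67f
  after D3: wrote 6B at 0x04 = 1d7ee6e2b71d
  after D4: wrote 7B at 0x1f = d67fb71d690bac
  after D5: wrote 2B at 0x1e = b71d
query mem[0x18]=0x1d, mem[0x19]=0x69, mem[0x07]=0xe2, mem[0x0d]=0x5b, mem[0x08]=0xb7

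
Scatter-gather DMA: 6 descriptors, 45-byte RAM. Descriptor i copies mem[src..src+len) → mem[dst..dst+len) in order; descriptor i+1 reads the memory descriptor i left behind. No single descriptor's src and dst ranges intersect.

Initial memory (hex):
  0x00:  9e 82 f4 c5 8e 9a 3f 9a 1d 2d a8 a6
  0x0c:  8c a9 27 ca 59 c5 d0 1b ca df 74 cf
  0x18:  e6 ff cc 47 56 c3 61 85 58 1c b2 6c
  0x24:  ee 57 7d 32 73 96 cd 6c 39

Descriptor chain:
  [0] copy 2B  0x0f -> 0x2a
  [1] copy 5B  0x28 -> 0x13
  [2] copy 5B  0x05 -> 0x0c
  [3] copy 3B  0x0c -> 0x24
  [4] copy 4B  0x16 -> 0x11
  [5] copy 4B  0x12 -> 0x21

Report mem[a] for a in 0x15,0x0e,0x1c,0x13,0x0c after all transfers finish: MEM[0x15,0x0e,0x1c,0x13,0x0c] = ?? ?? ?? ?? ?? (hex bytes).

  after D0: wrote 2B at 0x2a = ca59
  after D1: wrote 5B at 0x13 = 7396ca5939
  after D2: wrote 5B at 0x0c = 9a3f9a1d2d
  after D3: wrote 3B at 0x24 = 9a3f9a
  after D4: wrote 4B at 0x11 = 5939e6ff
  after D5: wrote 4B at 0x21 = 39e6ffca
query mem[0x15]=0xca, mem[0x0e]=0x9a, mem[0x1c]=0x56, mem[0x13]=0xe6, mem[0x0c]=0x9a

MEM[0x15,0x0e,0x1c,0x13,0x0c] = ca 9a 56 e6 9a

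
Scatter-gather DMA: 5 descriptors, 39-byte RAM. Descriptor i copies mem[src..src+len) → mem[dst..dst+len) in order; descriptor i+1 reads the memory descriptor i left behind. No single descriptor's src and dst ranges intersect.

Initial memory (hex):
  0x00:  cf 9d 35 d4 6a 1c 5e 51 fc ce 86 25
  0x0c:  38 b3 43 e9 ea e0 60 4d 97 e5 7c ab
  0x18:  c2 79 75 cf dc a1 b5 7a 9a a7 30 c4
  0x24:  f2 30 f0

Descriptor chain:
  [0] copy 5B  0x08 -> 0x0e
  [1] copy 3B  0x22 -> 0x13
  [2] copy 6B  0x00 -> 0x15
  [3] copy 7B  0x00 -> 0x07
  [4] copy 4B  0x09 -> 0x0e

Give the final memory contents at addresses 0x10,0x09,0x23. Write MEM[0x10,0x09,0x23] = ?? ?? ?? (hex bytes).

[0] 0x08->0x0e len=5 : fc ce 86 25 38
[1] 0x22->0x13 len=3 : 30 c4 f2
[2] 0x00->0x15 len=6 : cf 9d 35 d4 6a 1c
[3] 0x00->0x07 len=7 : cf 9d 35 d4 6a 1c 5e
[4] 0x09->0x0e len=4 : 35 d4 6a 1c
query mem[0x10]=0x6a, mem[0x09]=0x35, mem[0x23]=0xc4

MEM[0x10,0x09,0x23] = 6a 35 c4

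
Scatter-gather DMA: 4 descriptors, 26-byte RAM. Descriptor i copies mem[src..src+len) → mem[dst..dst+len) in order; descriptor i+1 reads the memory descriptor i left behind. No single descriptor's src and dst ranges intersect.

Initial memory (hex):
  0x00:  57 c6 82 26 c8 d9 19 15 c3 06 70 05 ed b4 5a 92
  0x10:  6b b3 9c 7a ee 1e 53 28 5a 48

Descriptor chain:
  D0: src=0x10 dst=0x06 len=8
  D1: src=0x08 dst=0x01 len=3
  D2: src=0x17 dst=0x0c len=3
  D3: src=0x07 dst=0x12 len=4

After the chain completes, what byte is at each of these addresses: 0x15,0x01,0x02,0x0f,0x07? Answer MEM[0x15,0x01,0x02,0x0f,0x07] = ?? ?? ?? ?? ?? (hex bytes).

#0 dst[0x06+8] := {0x6b,0xb3,0x9c,0x7a,0xee,0x1e,0x53,0x28}
#1 dst[0x01+3] := {0x9c,0x7a,0xee}
#2 dst[0x0c+3] := {0x28,0x5a,0x48}
#3 dst[0x12+4] := {0xb3,0x9c,0x7a,0xee}
query mem[0x15]=0xee, mem[0x01]=0x9c, mem[0x02]=0x7a, mem[0x0f]=0x92, mem[0x07]=0xb3

MEM[0x15,0x01,0x02,0x0f,0x07] = ee 9c 7a 92 b3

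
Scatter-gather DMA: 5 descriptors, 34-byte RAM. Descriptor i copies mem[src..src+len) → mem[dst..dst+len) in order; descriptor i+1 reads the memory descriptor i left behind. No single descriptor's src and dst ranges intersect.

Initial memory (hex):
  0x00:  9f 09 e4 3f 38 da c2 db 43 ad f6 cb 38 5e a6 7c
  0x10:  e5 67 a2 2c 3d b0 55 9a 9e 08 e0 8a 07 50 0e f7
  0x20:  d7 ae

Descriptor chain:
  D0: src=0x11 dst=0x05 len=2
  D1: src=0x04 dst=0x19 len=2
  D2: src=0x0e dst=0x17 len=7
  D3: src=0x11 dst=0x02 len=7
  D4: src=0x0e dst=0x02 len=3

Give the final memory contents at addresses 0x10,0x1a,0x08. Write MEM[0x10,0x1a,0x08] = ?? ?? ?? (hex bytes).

#0 dst[0x05+2] := {0x67,0xa2}
#1 dst[0x19+2] := {0x38,0x67}
#2 dst[0x17+7] := {0xa6,0x7c,0xe5,0x67,0xa2,0x2c,0x3d}
#3 dst[0x02+7] := {0x67,0xa2,0x2c,0x3d,0xb0,0x55,0xa6}
#4 dst[0x02+3] := {0xa6,0x7c,0xe5}
query mem[0x10]=0xe5, mem[0x1a]=0x67, mem[0x08]=0xa6

MEM[0x10,0x1a,0x08] = e5 67 a6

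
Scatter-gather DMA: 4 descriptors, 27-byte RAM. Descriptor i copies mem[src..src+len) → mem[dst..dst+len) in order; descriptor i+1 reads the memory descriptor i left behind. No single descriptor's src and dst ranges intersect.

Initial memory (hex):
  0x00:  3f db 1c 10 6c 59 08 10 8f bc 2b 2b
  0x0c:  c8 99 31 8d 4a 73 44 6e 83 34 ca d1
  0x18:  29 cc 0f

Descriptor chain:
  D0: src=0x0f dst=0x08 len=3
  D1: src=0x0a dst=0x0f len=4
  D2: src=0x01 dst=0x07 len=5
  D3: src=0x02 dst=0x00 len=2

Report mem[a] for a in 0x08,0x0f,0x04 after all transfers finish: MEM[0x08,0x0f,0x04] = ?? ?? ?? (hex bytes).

#0 dst[0x08+3] := {0x8d,0x4a,0x73}
#1 dst[0x0f+4] := {0x73,0x2b,0xc8,0x99}
#2 dst[0x07+5] := {0xdb,0x1c,0x10,0x6c,0x59}
#3 dst[0x00+2] := {0x1c,0x10}
query mem[0x08]=0x1c, mem[0x0f]=0x73, mem[0x04]=0x6c

MEM[0x08,0x0f,0x04] = 1c 73 6c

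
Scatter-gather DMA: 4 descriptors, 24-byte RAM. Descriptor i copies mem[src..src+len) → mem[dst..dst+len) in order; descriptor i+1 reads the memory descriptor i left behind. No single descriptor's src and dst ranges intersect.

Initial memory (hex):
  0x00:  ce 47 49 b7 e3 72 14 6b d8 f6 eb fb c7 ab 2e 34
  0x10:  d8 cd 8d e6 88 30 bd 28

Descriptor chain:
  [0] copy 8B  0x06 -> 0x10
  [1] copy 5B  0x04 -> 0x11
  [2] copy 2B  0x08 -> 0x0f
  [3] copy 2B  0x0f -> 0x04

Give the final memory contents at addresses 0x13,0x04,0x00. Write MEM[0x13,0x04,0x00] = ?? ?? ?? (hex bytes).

D0: mem[0x10..0x17] <- [14 6b d8 f6 eb fb c7 ab]
D1: mem[0x11..0x15] <- [e3 72 14 6b d8]
D2: mem[0x0f..0x10] <- [d8 f6]
D3: mem[0x04..0x05] <- [d8 f6]
query mem[0x13]=0x14, mem[0x04]=0xd8, mem[0x00]=0xce

MEM[0x13,0x04,0x00] = 14 d8 ce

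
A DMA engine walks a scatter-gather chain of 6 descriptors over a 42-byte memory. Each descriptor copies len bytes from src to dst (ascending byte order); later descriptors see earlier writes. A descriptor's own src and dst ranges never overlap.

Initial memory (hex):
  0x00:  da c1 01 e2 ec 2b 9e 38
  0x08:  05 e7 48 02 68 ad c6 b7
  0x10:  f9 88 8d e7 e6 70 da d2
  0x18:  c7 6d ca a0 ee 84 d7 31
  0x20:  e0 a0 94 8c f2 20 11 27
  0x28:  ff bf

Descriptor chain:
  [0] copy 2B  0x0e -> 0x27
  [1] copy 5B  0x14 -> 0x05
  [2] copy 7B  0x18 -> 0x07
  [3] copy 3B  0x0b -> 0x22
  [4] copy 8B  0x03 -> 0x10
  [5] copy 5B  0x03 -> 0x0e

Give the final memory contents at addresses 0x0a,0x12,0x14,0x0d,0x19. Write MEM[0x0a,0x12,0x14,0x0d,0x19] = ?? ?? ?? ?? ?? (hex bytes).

MEM[0x0a,0x12,0x14,0x0d,0x19] = a0 c7 c7 d7 6d

D0: mem[0x27..0x28] <- [c6 b7]
D1: mem[0x05..0x09] <- [e6 70 da d2 c7]
D2: mem[0x07..0x0d] <- [c7 6d ca a0 ee 84 d7]
D3: mem[0x22..0x24] <- [ee 84 d7]
D4: mem[0x10..0x17] <- [e2 ec e6 70 c7 6d ca a0]
D5: mem[0x0e..0x12] <- [e2 ec e6 70 c7]
query mem[0x0a]=0xa0, mem[0x12]=0xc7, mem[0x14]=0xc7, mem[0x0d]=0xd7, mem[0x19]=0x6d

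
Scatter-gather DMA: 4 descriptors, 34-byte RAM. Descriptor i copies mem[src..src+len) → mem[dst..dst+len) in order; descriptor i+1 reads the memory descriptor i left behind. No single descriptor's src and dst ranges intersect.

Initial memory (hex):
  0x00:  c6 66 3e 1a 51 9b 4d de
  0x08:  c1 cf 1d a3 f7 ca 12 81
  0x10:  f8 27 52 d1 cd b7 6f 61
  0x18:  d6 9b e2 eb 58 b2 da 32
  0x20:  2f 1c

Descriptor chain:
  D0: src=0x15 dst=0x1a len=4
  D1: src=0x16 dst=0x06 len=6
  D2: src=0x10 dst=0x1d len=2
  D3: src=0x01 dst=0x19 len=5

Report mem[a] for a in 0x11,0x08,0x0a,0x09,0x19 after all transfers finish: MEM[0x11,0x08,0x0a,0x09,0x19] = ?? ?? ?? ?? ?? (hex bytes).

  after D0: wrote 4B at 0x1a = b76f61d6
  after D1: wrote 6B at 0x06 = 6f61d69bb76f
  after D2: wrote 2B at 0x1d = f827
  after D3: wrote 5B at 0x19 = 663e1a519b
query mem[0x11]=0x27, mem[0x08]=0xd6, mem[0x0a]=0xb7, mem[0x09]=0x9b, mem[0x19]=0x66

MEM[0x11,0x08,0x0a,0x09,0x19] = 27 d6 b7 9b 66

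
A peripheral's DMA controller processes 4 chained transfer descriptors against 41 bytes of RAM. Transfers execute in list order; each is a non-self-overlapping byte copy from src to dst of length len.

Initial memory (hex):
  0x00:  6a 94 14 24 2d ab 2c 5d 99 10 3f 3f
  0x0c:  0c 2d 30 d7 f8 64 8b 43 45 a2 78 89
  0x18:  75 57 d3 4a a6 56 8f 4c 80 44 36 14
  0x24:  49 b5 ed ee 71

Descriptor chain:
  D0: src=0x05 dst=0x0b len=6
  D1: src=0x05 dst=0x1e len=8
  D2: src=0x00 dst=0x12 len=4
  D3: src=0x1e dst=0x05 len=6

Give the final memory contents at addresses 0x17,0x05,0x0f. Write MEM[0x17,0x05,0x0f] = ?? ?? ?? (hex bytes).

MEM[0x17,0x05,0x0f] = 89 ab 10

#0 dst[0x0b+6] := {0xab,0x2c,0x5d,0x99,0x10,0x3f}
#1 dst[0x1e+8] := {0xab,0x2c,0x5d,0x99,0x10,0x3f,0xab,0x2c}
#2 dst[0x12+4] := {0x6a,0x94,0x14,0x24}
#3 dst[0x05+6] := {0xab,0x2c,0x5d,0x99,0x10,0x3f}
query mem[0x17]=0x89, mem[0x05]=0xab, mem[0x0f]=0x10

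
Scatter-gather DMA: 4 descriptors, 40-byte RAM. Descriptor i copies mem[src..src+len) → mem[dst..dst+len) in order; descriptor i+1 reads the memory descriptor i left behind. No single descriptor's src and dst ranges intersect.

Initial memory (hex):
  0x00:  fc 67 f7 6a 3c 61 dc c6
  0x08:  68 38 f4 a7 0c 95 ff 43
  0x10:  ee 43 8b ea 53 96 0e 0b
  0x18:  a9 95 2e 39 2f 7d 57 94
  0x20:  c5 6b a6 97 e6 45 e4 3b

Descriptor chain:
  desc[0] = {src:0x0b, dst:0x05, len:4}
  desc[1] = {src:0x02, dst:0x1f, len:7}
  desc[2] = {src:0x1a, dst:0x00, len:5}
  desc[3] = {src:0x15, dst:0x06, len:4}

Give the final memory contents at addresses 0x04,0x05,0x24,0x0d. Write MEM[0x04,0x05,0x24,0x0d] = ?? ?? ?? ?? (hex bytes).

  after D0: wrote 4B at 0x05 = a70c95ff
  after D1: wrote 7B at 0x1f = f76a3ca70c95ff
  after D2: wrote 5B at 0x00 = 2e392f7d57
  after D3: wrote 4B at 0x06 = 960e0ba9
query mem[0x04]=0x57, mem[0x05]=0xa7, mem[0x24]=0x95, mem[0x0d]=0x95

MEM[0x04,0x05,0x24,0x0d] = 57 a7 95 95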